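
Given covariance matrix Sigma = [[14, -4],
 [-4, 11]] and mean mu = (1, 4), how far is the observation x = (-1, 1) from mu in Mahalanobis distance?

Step 1 — centre the observation: (x - mu) = (-2, -3).

Step 2 — invert Sigma. det(Sigma) = 14·11 - (-4)² = 138.
  Sigma^{-1} = (1/det) · [[d, -b], [-b, a]] = [[0.0797, 0.029],
 [0.029, 0.1014]].

Step 3 — form the quadratic (x - mu)^T · Sigma^{-1} · (x - mu):
  Sigma^{-1} · (x - mu) = (-0.2464, -0.3623).
  (x - mu)^T · [Sigma^{-1} · (x - mu)] = (-2)·(-0.2464) + (-3)·(-0.3623) = 1.5797.

Step 4 — take square root: d = √(1.5797) ≈ 1.2569.

d(x, mu) = √(1.5797) ≈ 1.2569


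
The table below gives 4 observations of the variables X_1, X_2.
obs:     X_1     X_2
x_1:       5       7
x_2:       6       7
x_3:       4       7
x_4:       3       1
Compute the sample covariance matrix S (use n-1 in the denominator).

Step 1 — column means:
  mean(X_1) = (5 + 6 + 4 + 3) / 4 = 18/4 = 4.5
  mean(X_2) = (7 + 7 + 7 + 1) / 4 = 22/4 = 5.5

Step 2 — sample covariance S[i,j] = (1/(n-1)) · Σ_k (x_{k,i} - mean_i) · (x_{k,j} - mean_j), with n-1 = 3.
  S[X_1,X_1] = ((0.5)·(0.5) + (1.5)·(1.5) + (-0.5)·(-0.5) + (-1.5)·(-1.5)) / 3 = 5/3 = 1.6667
  S[X_1,X_2] = ((0.5)·(1.5) + (1.5)·(1.5) + (-0.5)·(1.5) + (-1.5)·(-4.5)) / 3 = 9/3 = 3
  S[X_2,X_2] = ((1.5)·(1.5) + (1.5)·(1.5) + (1.5)·(1.5) + (-4.5)·(-4.5)) / 3 = 27/3 = 9

S is symmetric (S[j,i] = S[i,j]). Assembling:

S = [[1.6667, 3],
 [3, 9]]


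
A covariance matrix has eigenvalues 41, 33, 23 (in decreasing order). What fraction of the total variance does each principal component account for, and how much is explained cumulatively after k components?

Step 1 — total variance = trace(Sigma) = Σ λ_i = 41 + 33 + 23 = 97.

Step 2 — fraction explained by component i = λ_i / Σ λ:
  PC1: 41/97 = 0.4227
  PC2: 33/97 = 0.3402
  PC3: 23/97 = 0.2371

Step 3 — cumulative fraction after k components = (λ_1 + ... + λ_k) / Σ λ:
  k = 1: 41/97 = 0.4227
  k = 2: (41 + 33)/97 = 74/97 = 0.7629
  k = 3: (41 + 33 + 23)/97 = 97/97 = 1

Summary (fraction, with percent):

explained: PC1 0.4227 (42.27%), PC2 0.3402 (34.02%), PC3 0.2371 (23.71%);  cumulative: 0.4227, 0.7629, 1


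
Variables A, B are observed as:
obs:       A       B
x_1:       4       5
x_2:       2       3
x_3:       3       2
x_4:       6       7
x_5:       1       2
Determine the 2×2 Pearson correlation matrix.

Step 1 — column means:
  mean(A) = (4 + 2 + 3 + 6 + 1) / 5 = 16/5 = 3.2
  mean(B) = (5 + 3 + 2 + 7 + 2) / 5 = 19/5 = 3.8

Step 2 — sample variances and covariances s[i,j] = (1/(n-1)) · Σ_k (x_{k,i} - mean_i) · (x_{k,j} - mean_j), with n-1 = 4:
  s[A,A] = ((0.8)·(0.8) + (-1.2)·(-1.2) + (-0.2)·(-0.2) + (2.8)·(2.8) + (-2.2)·(-2.2)) / 4 = 14.8/4 = 3.7
  s[A,B] = ((0.8)·(1.2) + (-1.2)·(-0.8) + (-0.2)·(-1.8) + (2.8)·(3.2) + (-2.2)·(-1.8)) / 4 = 15.2/4 = 3.8
  s[B,B] = ((1.2)·(1.2) + (-0.8)·(-0.8) + (-1.8)·(-1.8) + (3.2)·(3.2) + (-1.8)·(-1.8)) / 4 = 18.8/4 = 4.7
  Sample standard deviations s_i = √(s[i,i]):
  s(A) = √(3.7) = 1.9235
  s(B) = √(4.7) = 2.1679

Step 3 — r_{ij} = s_{ij} / (s_i · s_j):
  r[A,A] = 1 (diagonal).
  r[A,B] = 3.8 / (1.9235 · 2.1679) = 3.8 / 4.1701 = 0.9112
  r[B,B] = 1 (diagonal).

R is symmetric with unit diagonal. Assembling:

R = [[1, 0.9112],
 [0.9112, 1]]


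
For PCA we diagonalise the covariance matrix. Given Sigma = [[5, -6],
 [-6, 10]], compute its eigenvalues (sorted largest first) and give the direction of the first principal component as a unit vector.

Step 1 — characteristic polynomial of 2×2 Sigma:
  det(Sigma - λI) = λ² - trace · λ + det = 0.
  trace = 5 + 10 = 15, det = 5·10 - (-6)² = 14.
Step 2 — discriminant:
  Δ = trace² - 4·det = 225 - 56 = 169.
Step 3 — eigenvalues:
  λ = (trace ± √Δ)/2 = (15 ± 13)/2,
  λ_1 = 14,  λ_2 = 1.

Step 4 — unit eigenvector for λ_1: solve (Sigma - λ_1 I)v = 0. First row:
  (5 - 14)·v_x + (-6)·v_y = 0, i.e. (-9)·v_x + (-6)·v_y = 0,
  so v ∝ (b, λ_1 - a) = (-6, 9); multiply by -1 so the first entry is positive: u = (6, -9).
  ||u|| = √((6)² + (-9)²) = √(117) ≈ 10.8167,
  v_1 = u/||u|| ≈ (0.5547, -0.8321) (||v_1|| = 1).

λ_1 = 14,  λ_2 = 1;  v_1 ≈ (0.5547, -0.8321)


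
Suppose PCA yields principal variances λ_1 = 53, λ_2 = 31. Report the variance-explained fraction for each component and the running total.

Step 1 — total variance = trace(Sigma) = Σ λ_i = 53 + 31 = 84.

Step 2 — fraction explained by component i = λ_i / Σ λ:
  PC1: 53/84 = 0.631
  PC2: 31/84 = 0.369

Step 3 — cumulative fraction after k components = (λ_1 + ... + λ_k) / Σ λ:
  k = 1: 53/84 = 0.631
  k = 2: (53 + 31)/84 = 84/84 = 1

Summary (fraction, with percent):

explained: PC1 0.631 (63.1%), PC2 0.369 (36.9%);  cumulative: 0.631, 1


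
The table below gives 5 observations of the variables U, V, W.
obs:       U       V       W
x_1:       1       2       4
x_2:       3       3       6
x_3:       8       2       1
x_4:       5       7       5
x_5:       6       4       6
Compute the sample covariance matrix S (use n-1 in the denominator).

Step 1 — column means:
  mean(U) = (1 + 3 + 8 + 5 + 6) / 5 = 23/5 = 4.6
  mean(V) = (2 + 3 + 2 + 7 + 4) / 5 = 18/5 = 3.6
  mean(W) = (4 + 6 + 1 + 5 + 6) / 5 = 22/5 = 4.4

Step 2 — sample covariance S[i,j] = (1/(n-1)) · Σ_k (x_{k,i} - mean_i) · (x_{k,j} - mean_j), with n-1 = 4.
  S[U,U] = ((-3.6)·(-3.6) + (-1.6)·(-1.6) + (3.4)·(3.4) + (0.4)·(0.4) + (1.4)·(1.4)) / 4 = 29.2/4 = 7.3
  S[U,V] = ((-3.6)·(-1.6) + (-1.6)·(-0.6) + (3.4)·(-1.6) + (0.4)·(3.4) + (1.4)·(0.4)) / 4 = 3.2/4 = 0.8
  S[U,W] = ((-3.6)·(-0.4) + (-1.6)·(1.6) + (3.4)·(-3.4) + (0.4)·(0.6) + (1.4)·(1.6)) / 4 = -10.2/4 = -2.55
  S[V,V] = ((-1.6)·(-1.6) + (-0.6)·(-0.6) + (-1.6)·(-1.6) + (3.4)·(3.4) + (0.4)·(0.4)) / 4 = 17.2/4 = 4.3
  S[V,W] = ((-1.6)·(-0.4) + (-0.6)·(1.6) + (-1.6)·(-3.4) + (3.4)·(0.6) + (0.4)·(1.6)) / 4 = 7.8/4 = 1.95
  S[W,W] = ((-0.4)·(-0.4) + (1.6)·(1.6) + (-3.4)·(-3.4) + (0.6)·(0.6) + (1.6)·(1.6)) / 4 = 17.2/4 = 4.3

S is symmetric (S[j,i] = S[i,j]). Assembling:

S = [[7.3, 0.8, -2.55],
 [0.8, 4.3, 1.95],
 [-2.55, 1.95, 4.3]]


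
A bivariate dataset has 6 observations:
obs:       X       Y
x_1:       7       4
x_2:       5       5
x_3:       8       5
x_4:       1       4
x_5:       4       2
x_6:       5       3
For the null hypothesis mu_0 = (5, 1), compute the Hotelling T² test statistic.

Step 1 — sample mean vector:
  mean(X) = (7 + 5 + 8 + 1 + 4 + 5) / 6 = 30/6 = 5
  mean(Y) = (4 + 5 + 5 + 4 + 2 + 3) / 6 = 23/6 = 3.8333
  x̄ = (5, 3.8333),  deviation x̄ - mu_0 = (5, 3.8333) - (5, 1) = (0, 2.8333).

Step 2 — sample covariance matrix, S[i,j] = (1/(n-1)) · Σ_k (x_{k,i} - mean_i) · (x_{k,j} - mean_j), divisor n-1 = 5:
  S[X,X] = ((2)·(2) + (0)·(0) + (3)·(3) + (-4)·(-4) + (-1)·(-1) + (0)·(0)) / 5 = 30/5 = 6
  S[X,Y] = ((2)·(0.1667) + (0)·(1.1667) + (3)·(1.1667) + (-4)·(0.1667) + (-1)·(-1.8333) + (0)·(-0.8333)) / 5 = 5/5 = 1
  S[Y,Y] = ((0.1667)·(0.1667) + (1.1667)·(1.1667) + (1.1667)·(1.1667) + (0.1667)·(0.1667) + (-1.8333)·(-1.8333) + (-0.8333)·(-0.8333)) / 5 = 6.8333/5 = 1.3667
  S = [[6, 1],
 [1, 1.3667]].

Step 3 — invert S. det(S) = 6·1.3667 - (1)² = 7.2.
  S^{-1} = (1/det) · [[d, -b], [-b, a]] = [[0.1898, -0.1389],
 [-0.1389, 0.8333]].

Step 4 — quadratic form (x̄ - mu_0)^T · S^{-1} · (x̄ - mu_0):
  S^{-1} · (x̄ - mu_0) = (-0.3935, 2.3611),
  (x̄ - mu_0)^T · [...] = (0)·(-0.3935) + (2.8333)·(2.3611) = 6.6898.

Step 5 — scale by n: T² = 6 · 6.6898 = 40.1389.

T² ≈ 40.1389


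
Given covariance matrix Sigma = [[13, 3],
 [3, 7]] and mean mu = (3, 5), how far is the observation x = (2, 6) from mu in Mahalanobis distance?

Step 1 — centre the observation: (x - mu) = (-1, 1).

Step 2 — invert Sigma. det(Sigma) = 13·7 - (3)² = 82.
  Sigma^{-1} = (1/det) · [[d, -b], [-b, a]] = [[0.0854, -0.0366],
 [-0.0366, 0.1585]].

Step 3 — form the quadratic (x - mu)^T · Sigma^{-1} · (x - mu):
  Sigma^{-1} · (x - mu) = (-0.122, 0.1951).
  (x - mu)^T · [Sigma^{-1} · (x - mu)] = (-1)·(-0.122) + (1)·(0.1951) = 0.3171.

Step 4 — take square root: d = √(0.3171) ≈ 0.5631.

d(x, mu) = √(0.3171) ≈ 0.5631


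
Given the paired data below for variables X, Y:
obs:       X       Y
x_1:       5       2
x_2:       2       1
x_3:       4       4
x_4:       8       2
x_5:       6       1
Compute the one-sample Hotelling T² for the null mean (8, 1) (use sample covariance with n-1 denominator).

Step 1 — sample mean vector:
  mean(X) = (5 + 2 + 4 + 8 + 6) / 5 = 25/5 = 5
  mean(Y) = (2 + 1 + 4 + 2 + 1) / 5 = 10/5 = 2
  x̄ = (5, 2),  deviation x̄ - mu_0 = (5, 2) - (8, 1) = (-3, 1).

Step 2 — sample covariance matrix, S[i,j] = (1/(n-1)) · Σ_k (x_{k,i} - mean_i) · (x_{k,j} - mean_j), divisor n-1 = 4:
  S[X,X] = ((0)·(0) + (-3)·(-3) + (-1)·(-1) + (3)·(3) + (1)·(1)) / 4 = 20/4 = 5
  S[X,Y] = ((0)·(0) + (-3)·(-1) + (-1)·(2) + (3)·(0) + (1)·(-1)) / 4 = 0/4 = 0
  S[Y,Y] = ((0)·(0) + (-1)·(-1) + (2)·(2) + (0)·(0) + (-1)·(-1)) / 4 = 6/4 = 1.5
  S = [[5, 0],
 [0, 1.5]].

Step 3 — invert S. det(S) = 5·1.5 - (0)² = 7.5.
  S^{-1} = (1/det) · [[d, -b], [-b, a]] = [[0.2, 0],
 [0, 0.6667]].

Step 4 — quadratic form (x̄ - mu_0)^T · S^{-1} · (x̄ - mu_0):
  S^{-1} · (x̄ - mu_0) = (-0.6, 0.6667),
  (x̄ - mu_0)^T · [...] = (-3)·(-0.6) + (1)·(0.6667) = 2.4667.

Step 5 — scale by n: T² = 5 · 2.4667 = 12.3333.

T² ≈ 12.3333


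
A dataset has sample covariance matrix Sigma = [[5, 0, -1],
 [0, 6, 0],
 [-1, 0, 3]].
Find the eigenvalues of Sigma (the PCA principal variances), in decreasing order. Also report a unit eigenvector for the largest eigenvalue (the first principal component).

Step 1 — characteristic polynomial p(λ) = det(λI - Sigma) = λ³ - tr·λ² + c_1·λ - det, where tr = trace, c_1 = sum of the principal 2×2 minors, det = det(Sigma):
  tr = 5 + 6 + 3 = 14,
  c_1 = (5·6 - (0)²) + (5·3 - (-1)²) + (6·3 - (0)²) = 30 + 14 + 18 = 62,
  det = 5·(6·3 - (0)²) - (0)·((0)·3 - (0)·(-1)) + (-1)·((0)·(0) - 6·(-1)) = 5·(18) - (0)·(0) + (-1)·(6) = 84.
  So p(λ) = λ³ - 14λ² + 62λ - 84.
Step 2 — look for an integer root (rational root theorem: any rational root is an integer divisor of 84). Testing λ = 6:
  p(6) = 216 - 504 + 372 - 84 = 0  ✓
  Dividing out (λ - 6): p(λ) = (λ - 6)(λ² - 8λ + 14).
Step 3 — remaining eigenvalues from the quadratic λ² - 8λ + 14 = 0:
  Δ = 8² - 4·14 = 64 - 56 = 8,  λ = (8 ± √8)/2 = (8 ± 2.8284)/2 ≈ 5.4142 or 2.5858.
  Sorted: λ_1 = 6,  λ_2 = 5.4142,  λ_3 = 2.5858  (check: sum = 14 = tr ✓).

Step 4 — unit eigenvector for λ_1 = 6: v spans the null space of (Sigma - λ_1 I), whose rows are
  r_1 = (-1, 0, -1),  r_2 = (0, 0, 0),  r_3 = (-1, 0, -3).
  v is orthogonal to every row, so take v ∝ r_1 × r_3 = ((0)·(-3) - (-1)·(0), (-1)·(-1) - (-1)·(-3), (-1)·(0) - (0)·(-1)) = (0, -2, 0).
  Rescale (divide by 2; multiply by -1 so the first nonzero entry is positive): u = (0, 1, 0).
  ||u|| = √((0)² + (1)² + (0)²) = √(1) = 1,  v_1 = u/||u|| ≈ (0, 1, 0) (||v_1|| = 1).

λ_1 = 6,  λ_2 = 5.4142,  λ_3 = 2.5858;  v_1 ≈ (0, 1, 0)


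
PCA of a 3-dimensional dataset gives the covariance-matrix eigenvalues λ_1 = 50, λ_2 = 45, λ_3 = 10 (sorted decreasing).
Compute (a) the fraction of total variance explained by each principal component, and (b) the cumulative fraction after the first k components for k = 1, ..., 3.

Step 1 — total variance = trace(Sigma) = Σ λ_i = 50 + 45 + 10 = 105.

Step 2 — fraction explained by component i = λ_i / Σ λ:
  PC1: 50/105 = 0.4762
  PC2: 45/105 = 0.4286
  PC3: 10/105 = 0.0952

Step 3 — cumulative fraction after k components = (λ_1 + ... + λ_k) / Σ λ:
  k = 1: 50/105 = 0.4762
  k = 2: (50 + 45)/105 = 95/105 = 0.9048
  k = 3: (50 + 45 + 10)/105 = 105/105 = 1

Summary (fraction, with percent):

explained: PC1 0.4762 (47.62%), PC2 0.4286 (42.86%), PC3 0.0952 (9.52%);  cumulative: 0.4762, 0.9048, 1


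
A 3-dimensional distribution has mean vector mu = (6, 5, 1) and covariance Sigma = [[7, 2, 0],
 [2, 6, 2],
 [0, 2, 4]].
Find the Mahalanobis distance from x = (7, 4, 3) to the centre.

Step 1 — centre the observation: (x - mu) = (1, -1, 2).

Step 2 — invert Sigma (cofactor / det for 3×3, or solve directly):
  Sigma^{-1} = [[0.1613, -0.0645, 0.0323],
 [-0.0645, 0.2258, -0.1129],
 [0.0323, -0.1129, 0.3065]].

Step 3 — form the quadratic (x - mu)^T · Sigma^{-1} · (x - mu):
  Sigma^{-1} · (x - mu) = (0.2903, -0.5161, 0.7581).
  (x - mu)^T · [Sigma^{-1} · (x - mu)] = (1)·(0.2903) + (-1)·(-0.5161) + (2)·(0.7581) = 2.3226.

Step 4 — take square root: d = √(2.3226) ≈ 1.524.

d(x, mu) = √(2.3226) ≈ 1.524


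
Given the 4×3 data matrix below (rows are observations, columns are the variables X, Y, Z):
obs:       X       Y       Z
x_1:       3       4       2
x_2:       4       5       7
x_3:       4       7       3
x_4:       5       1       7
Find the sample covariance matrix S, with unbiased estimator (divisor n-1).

Step 1 — column means:
  mean(X) = (3 + 4 + 4 + 5) / 4 = 16/4 = 4
  mean(Y) = (4 + 5 + 7 + 1) / 4 = 17/4 = 4.25
  mean(Z) = (2 + 7 + 3 + 7) / 4 = 19/4 = 4.75

Step 2 — sample covariance S[i,j] = (1/(n-1)) · Σ_k (x_{k,i} - mean_i) · (x_{k,j} - mean_j), with n-1 = 3.
  S[X,X] = ((-1)·(-1) + (0)·(0) + (0)·(0) + (1)·(1)) / 3 = 2/3 = 0.6667
  S[X,Y] = ((-1)·(-0.25) + (0)·(0.75) + (0)·(2.75) + (1)·(-3.25)) / 3 = -3/3 = -1
  S[X,Z] = ((-1)·(-2.75) + (0)·(2.25) + (0)·(-1.75) + (1)·(2.25)) / 3 = 5/3 = 1.6667
  S[Y,Y] = ((-0.25)·(-0.25) + (0.75)·(0.75) + (2.75)·(2.75) + (-3.25)·(-3.25)) / 3 = 18.75/3 = 6.25
  S[Y,Z] = ((-0.25)·(-2.75) + (0.75)·(2.25) + (2.75)·(-1.75) + (-3.25)·(2.25)) / 3 = -9.75/3 = -3.25
  S[Z,Z] = ((-2.75)·(-2.75) + (2.25)·(2.25) + (-1.75)·(-1.75) + (2.25)·(2.25)) / 3 = 20.75/3 = 6.9167

S is symmetric (S[j,i] = S[i,j]). Assembling:

S = [[0.6667, -1, 1.6667],
 [-1, 6.25, -3.25],
 [1.6667, -3.25, 6.9167]]


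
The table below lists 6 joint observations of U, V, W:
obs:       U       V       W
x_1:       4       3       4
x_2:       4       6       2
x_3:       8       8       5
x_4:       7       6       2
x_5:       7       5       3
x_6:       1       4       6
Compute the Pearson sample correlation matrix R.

Step 1 — column means:
  mean(U) = (4 + 4 + 8 + 7 + 7 + 1) / 6 = 31/6 = 5.1667
  mean(V) = (3 + 6 + 8 + 6 + 5 + 4) / 6 = 32/6 = 5.3333
  mean(W) = (4 + 2 + 5 + 2 + 3 + 6) / 6 = 22/6 = 3.6667

Step 2 — sample variances and covariances s[i,j] = (1/(n-1)) · Σ_k (x_{k,i} - mean_i) · (x_{k,j} - mean_j), with n-1 = 5:
  s[U,U] = ((-1.1667)·(-1.1667) + (-1.1667)·(-1.1667) + (2.8333)·(2.8333) + (1.8333)·(1.8333) + (1.8333)·(1.8333) + (-4.1667)·(-4.1667)) / 5 = 34.8333/5 = 6.9667
  s[U,V] = ((-1.1667)·(-2.3333) + (-1.1667)·(0.6667) + (2.8333)·(2.6667) + (1.8333)·(0.6667) + (1.8333)·(-0.3333) + (-4.1667)·(-1.3333)) / 5 = 15.6667/5 = 3.1333
  s[U,W] = ((-1.1667)·(0.3333) + (-1.1667)·(-1.6667) + (2.8333)·(1.3333) + (1.8333)·(-1.6667) + (1.8333)·(-0.6667) + (-4.1667)·(2.3333)) / 5 = -8.6667/5 = -1.7333
  s[V,V] = ((-2.3333)·(-2.3333) + (0.6667)·(0.6667) + (2.6667)·(2.6667) + (0.6667)·(0.6667) + (-0.3333)·(-0.3333) + (-1.3333)·(-1.3333)) / 5 = 15.3333/5 = 3.0667
  s[V,W] = ((-2.3333)·(0.3333) + (0.6667)·(-1.6667) + (2.6667)·(1.3333) + (0.6667)·(-1.6667) + (-0.3333)·(-0.6667) + (-1.3333)·(2.3333)) / 5 = -2.3333/5 = -0.4667
  s[W,W] = ((0.3333)·(0.3333) + (-1.6667)·(-1.6667) + (1.3333)·(1.3333) + (-1.6667)·(-1.6667) + (-0.6667)·(-0.6667) + (2.3333)·(2.3333)) / 5 = 13.3333/5 = 2.6667
  Sample standard deviations s_i = √(s[i,i]):
  s(U) = √(6.9667) = 2.6394
  s(V) = √(3.0667) = 1.7512
  s(W) = √(2.6667) = 1.633

Step 3 — r_{ij} = s_{ij} / (s_i · s_j):
  r[U,U] = 1 (diagonal).
  r[U,V] = 3.1333 / (2.6394 · 1.7512) = 3.1333 / 4.6222 = 0.6779
  r[U,W] = -1.7333 / (2.6394 · 1.633) = -1.7333 / 4.3102 = -0.4021
  r[V,V] = 1 (diagonal).
  r[V,W] = -0.4667 / (1.7512 · 1.633) = -0.4667 / 2.8597 = -0.1632
  r[W,W] = 1 (diagonal).

R is symmetric with unit diagonal. Assembling:

R = [[1, 0.6779, -0.4021],
 [0.6779, 1, -0.1632],
 [-0.4021, -0.1632, 1]]


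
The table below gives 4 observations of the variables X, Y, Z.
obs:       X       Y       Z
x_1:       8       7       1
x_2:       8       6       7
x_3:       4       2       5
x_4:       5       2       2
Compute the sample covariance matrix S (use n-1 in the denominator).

Step 1 — column means:
  mean(X) = (8 + 8 + 4 + 5) / 4 = 25/4 = 6.25
  mean(Y) = (7 + 6 + 2 + 2) / 4 = 17/4 = 4.25
  mean(Z) = (1 + 7 + 5 + 2) / 4 = 15/4 = 3.75

Step 2 — sample covariance S[i,j] = (1/(n-1)) · Σ_k (x_{k,i} - mean_i) · (x_{k,j} - mean_j), with n-1 = 3.
  S[X,X] = ((1.75)·(1.75) + (1.75)·(1.75) + (-2.25)·(-2.25) + (-1.25)·(-1.25)) / 3 = 12.75/3 = 4.25
  S[X,Y] = ((1.75)·(2.75) + (1.75)·(1.75) + (-2.25)·(-2.25) + (-1.25)·(-2.25)) / 3 = 15.75/3 = 5.25
  S[X,Z] = ((1.75)·(-2.75) + (1.75)·(3.25) + (-2.25)·(1.25) + (-1.25)·(-1.75)) / 3 = 0.25/3 = 0.0833
  S[Y,Y] = ((2.75)·(2.75) + (1.75)·(1.75) + (-2.25)·(-2.25) + (-2.25)·(-2.25)) / 3 = 20.75/3 = 6.9167
  S[Y,Z] = ((2.75)·(-2.75) + (1.75)·(3.25) + (-2.25)·(1.25) + (-2.25)·(-1.75)) / 3 = -0.75/3 = -0.25
  S[Z,Z] = ((-2.75)·(-2.75) + (3.25)·(3.25) + (1.25)·(1.25) + (-1.75)·(-1.75)) / 3 = 22.75/3 = 7.5833

S is symmetric (S[j,i] = S[i,j]). Assembling:

S = [[4.25, 5.25, 0.0833],
 [5.25, 6.9167, -0.25],
 [0.0833, -0.25, 7.5833]]


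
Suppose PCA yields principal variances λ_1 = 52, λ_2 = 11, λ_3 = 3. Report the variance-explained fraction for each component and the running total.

Step 1 — total variance = trace(Sigma) = Σ λ_i = 52 + 11 + 3 = 66.

Step 2 — fraction explained by component i = λ_i / Σ λ:
  PC1: 52/66 = 0.7879
  PC2: 11/66 = 0.1667
  PC3: 3/66 = 0.0455

Step 3 — cumulative fraction after k components = (λ_1 + ... + λ_k) / Σ λ:
  k = 1: 52/66 = 0.7879
  k = 2: (52 + 11)/66 = 63/66 = 0.9545
  k = 3: (52 + 11 + 3)/66 = 66/66 = 1

Summary (fraction, with percent):

explained: PC1 0.7879 (78.79%), PC2 0.1667 (16.67%), PC3 0.0455 (4.55%);  cumulative: 0.7879, 0.9545, 1


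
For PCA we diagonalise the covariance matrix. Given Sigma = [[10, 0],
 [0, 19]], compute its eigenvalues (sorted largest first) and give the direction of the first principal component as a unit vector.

Step 1 — characteristic polynomial of 2×2 Sigma:
  det(Sigma - λI) = λ² - trace · λ + det = 0.
  trace = 10 + 19 = 29, det = 10·19 - (0)² = 190.
Step 2 — discriminant:
  Δ = trace² - 4·det = 841 - 760 = 81.
Step 3 — eigenvalues:
  λ = (trace ± √Δ)/2 = (29 ± 9)/2,
  λ_1 = 19,  λ_2 = 10.

Step 4 — unit eigenvector for λ_1: Sigma is diagonal, so its eigenvectors are the coordinate axes. λ_1 = 19 is the diagonal entry on the second coordinate axis, hence
  v_1 = (0, 1) (||v_1|| = 1).

λ_1 = 19,  λ_2 = 10;  v_1 ≈ (0, 1)


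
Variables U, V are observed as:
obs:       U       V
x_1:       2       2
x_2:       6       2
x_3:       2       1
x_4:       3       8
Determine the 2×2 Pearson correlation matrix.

Step 1 — column means:
  mean(U) = (2 + 6 + 2 + 3) / 4 = 13/4 = 3.25
  mean(V) = (2 + 2 + 1 + 8) / 4 = 13/4 = 3.25

Step 2 — sample variances and covariances s[i,j] = (1/(n-1)) · Σ_k (x_{k,i} - mean_i) · (x_{k,j} - mean_j), with n-1 = 3:
  s[U,U] = ((-1.25)·(-1.25) + (2.75)·(2.75) + (-1.25)·(-1.25) + (-0.25)·(-0.25)) / 3 = 10.75/3 = 3.5833
  s[U,V] = ((-1.25)·(-1.25) + (2.75)·(-1.25) + (-1.25)·(-2.25) + (-0.25)·(4.75)) / 3 = -0.25/3 = -0.0833
  s[V,V] = ((-1.25)·(-1.25) + (-1.25)·(-1.25) + (-2.25)·(-2.25) + (4.75)·(4.75)) / 3 = 30.75/3 = 10.25
  Sample standard deviations s_i = √(s[i,i]):
  s(U) = √(3.5833) = 1.893
  s(V) = √(10.25) = 3.2016

Step 3 — r_{ij} = s_{ij} / (s_i · s_j):
  r[U,U] = 1 (diagonal).
  r[U,V] = -0.0833 / (1.893 · 3.2016) = -0.0833 / 6.0605 = -0.0138
  r[V,V] = 1 (diagonal).

R is symmetric with unit diagonal. Assembling:

R = [[1, -0.0138],
 [-0.0138, 1]]


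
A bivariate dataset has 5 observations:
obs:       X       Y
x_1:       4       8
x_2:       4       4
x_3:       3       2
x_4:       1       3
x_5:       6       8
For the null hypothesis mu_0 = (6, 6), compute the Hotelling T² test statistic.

Step 1 — sample mean vector:
  mean(X) = (4 + 4 + 3 + 1 + 6) / 5 = 18/5 = 3.6
  mean(Y) = (8 + 4 + 2 + 3 + 8) / 5 = 25/5 = 5
  x̄ = (3.6, 5),  deviation x̄ - mu_0 = (3.6, 5) - (6, 6) = (-2.4, -1).

Step 2 — sample covariance matrix, S[i,j] = (1/(n-1)) · Σ_k (x_{k,i} - mean_i) · (x_{k,j} - mean_j), divisor n-1 = 4:
  S[X,X] = ((0.4)·(0.4) + (0.4)·(0.4) + (-0.6)·(-0.6) + (-2.6)·(-2.6) + (2.4)·(2.4)) / 4 = 13.2/4 = 3.3
  S[X,Y] = ((0.4)·(3) + (0.4)·(-1) + (-0.6)·(-3) + (-2.6)·(-2) + (2.4)·(3)) / 4 = 15/4 = 3.75
  S[Y,Y] = ((3)·(3) + (-1)·(-1) + (-3)·(-3) + (-2)·(-2) + (3)·(3)) / 4 = 32/4 = 8
  S = [[3.3, 3.75],
 [3.75, 8]].

Step 3 — invert S. det(S) = 3.3·8 - (3.75)² = 12.3375.
  S^{-1} = (1/det) · [[d, -b], [-b, a]] = [[0.6484, -0.304],
 [-0.304, 0.2675]].

Step 4 — quadratic form (x̄ - mu_0)^T · S^{-1} · (x̄ - mu_0):
  S^{-1} · (x̄ - mu_0) = (-1.2523, 0.462),
  (x̄ - mu_0)^T · [...] = (-2.4)·(-1.2523) + (-1)·(0.462) = 2.5435.

Step 5 — scale by n: T² = 5 · 2.5435 = 12.7173.

T² ≈ 12.7173


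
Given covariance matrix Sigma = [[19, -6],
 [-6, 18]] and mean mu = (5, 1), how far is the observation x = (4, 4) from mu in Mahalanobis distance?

Step 1 — centre the observation: (x - mu) = (-1, 3).

Step 2 — invert Sigma. det(Sigma) = 19·18 - (-6)² = 306.
  Sigma^{-1} = (1/det) · [[d, -b], [-b, a]] = [[0.0588, 0.0196],
 [0.0196, 0.0621]].

Step 3 — form the quadratic (x - mu)^T · Sigma^{-1} · (x - mu):
  Sigma^{-1} · (x - mu) = (0, 0.1667).
  (x - mu)^T · [Sigma^{-1} · (x - mu)] = (-1)·(0) + (3)·(0.1667) = 0.5.

Step 4 — take square root: d = √(0.5) ≈ 0.7071.

d(x, mu) = √(0.5) ≈ 0.7071


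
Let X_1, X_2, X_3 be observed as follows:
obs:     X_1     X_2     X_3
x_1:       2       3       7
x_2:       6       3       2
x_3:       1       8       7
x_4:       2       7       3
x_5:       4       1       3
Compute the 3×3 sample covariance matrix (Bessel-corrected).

Step 1 — column means:
  mean(X_1) = (2 + 6 + 1 + 2 + 4) / 5 = 15/5 = 3
  mean(X_2) = (3 + 3 + 8 + 7 + 1) / 5 = 22/5 = 4.4
  mean(X_3) = (7 + 2 + 7 + 3 + 3) / 5 = 22/5 = 4.4

Step 2 — sample covariance S[i,j] = (1/(n-1)) · Σ_k (x_{k,i} - mean_i) · (x_{k,j} - mean_j), with n-1 = 4.
  S[X_1,X_1] = ((-1)·(-1) + (3)·(3) + (-2)·(-2) + (-1)·(-1) + (1)·(1)) / 4 = 16/4 = 4
  S[X_1,X_2] = ((-1)·(-1.4) + (3)·(-1.4) + (-2)·(3.6) + (-1)·(2.6) + (1)·(-3.4)) / 4 = -16/4 = -4
  S[X_1,X_3] = ((-1)·(2.6) + (3)·(-2.4) + (-2)·(2.6) + (-1)·(-1.4) + (1)·(-1.4)) / 4 = -15/4 = -3.75
  S[X_2,X_2] = ((-1.4)·(-1.4) + (-1.4)·(-1.4) + (3.6)·(3.6) + (2.6)·(2.6) + (-3.4)·(-3.4)) / 4 = 35.2/4 = 8.8
  S[X_2,X_3] = ((-1.4)·(2.6) + (-1.4)·(-2.4) + (3.6)·(2.6) + (2.6)·(-1.4) + (-3.4)·(-1.4)) / 4 = 10.2/4 = 2.55
  S[X_3,X_3] = ((2.6)·(2.6) + (-2.4)·(-2.4) + (2.6)·(2.6) + (-1.4)·(-1.4) + (-1.4)·(-1.4)) / 4 = 23.2/4 = 5.8

S is symmetric (S[j,i] = S[i,j]). Assembling:

S = [[4, -4, -3.75],
 [-4, 8.8, 2.55],
 [-3.75, 2.55, 5.8]]


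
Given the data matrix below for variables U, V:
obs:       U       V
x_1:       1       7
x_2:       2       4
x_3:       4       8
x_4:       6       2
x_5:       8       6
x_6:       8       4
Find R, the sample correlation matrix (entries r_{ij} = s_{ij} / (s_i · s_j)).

Step 1 — column means:
  mean(U) = (1 + 2 + 4 + 6 + 8 + 8) / 6 = 29/6 = 4.8333
  mean(V) = (7 + 4 + 8 + 2 + 6 + 4) / 6 = 31/6 = 5.1667

Step 2 — sample variances and covariances s[i,j] = (1/(n-1)) · Σ_k (x_{k,i} - mean_i) · (x_{k,j} - mean_j), with n-1 = 5:
  s[U,U] = ((-3.8333)·(-3.8333) + (-2.8333)·(-2.8333) + (-0.8333)·(-0.8333) + (1.1667)·(1.1667) + (3.1667)·(3.1667) + (3.1667)·(3.1667)) / 5 = 44.8333/5 = 8.9667
  s[U,V] = ((-3.8333)·(1.8333) + (-2.8333)·(-1.1667) + (-0.8333)·(2.8333) + (1.1667)·(-3.1667) + (3.1667)·(0.8333) + (3.1667)·(-1.1667)) / 5 = -10.8333/5 = -2.1667
  s[V,V] = ((1.8333)·(1.8333) + (-1.1667)·(-1.1667) + (2.8333)·(2.8333) + (-3.1667)·(-3.1667) + (0.8333)·(0.8333) + (-1.1667)·(-1.1667)) / 5 = 24.8333/5 = 4.9667
  Sample standard deviations s_i = √(s[i,i]):
  s(U) = √(8.9667) = 2.9944
  s(V) = √(4.9667) = 2.2286

Step 3 — r_{ij} = s_{ij} / (s_i · s_j):
  r[U,U] = 1 (diagonal).
  r[U,V] = -2.1667 / (2.9944 · 2.2286) = -2.1667 / 6.6734 = -0.3247
  r[V,V] = 1 (diagonal).

R is symmetric with unit diagonal. Assembling:

R = [[1, -0.3247],
 [-0.3247, 1]]


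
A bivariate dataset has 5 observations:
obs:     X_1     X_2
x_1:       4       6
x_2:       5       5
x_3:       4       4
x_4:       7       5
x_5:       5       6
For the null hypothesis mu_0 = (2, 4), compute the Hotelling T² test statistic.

Step 1 — sample mean vector:
  mean(X_1) = (4 + 5 + 4 + 7 + 5) / 5 = 25/5 = 5
  mean(X_2) = (6 + 5 + 4 + 5 + 6) / 5 = 26/5 = 5.2
  x̄ = (5, 5.2),  deviation x̄ - mu_0 = (5, 5.2) - (2, 4) = (3, 1.2).

Step 2 — sample covariance matrix, S[i,j] = (1/(n-1)) · Σ_k (x_{k,i} - mean_i) · (x_{k,j} - mean_j), divisor n-1 = 4:
  S[X_1,X_1] = ((-1)·(-1) + (0)·(0) + (-1)·(-1) + (2)·(2) + (0)·(0)) / 4 = 6/4 = 1.5
  S[X_1,X_2] = ((-1)·(0.8) + (0)·(-0.2) + (-1)·(-1.2) + (2)·(-0.2) + (0)·(0.8)) / 4 = 0/4 = 0
  S[X_2,X_2] = ((0.8)·(0.8) + (-0.2)·(-0.2) + (-1.2)·(-1.2) + (-0.2)·(-0.2) + (0.8)·(0.8)) / 4 = 2.8/4 = 0.7
  S = [[1.5, 0],
 [0, 0.7]].

Step 3 — invert S. det(S) = 1.5·0.7 - (0)² = 1.05.
  S^{-1} = (1/det) · [[d, -b], [-b, a]] = [[0.6667, 0],
 [0, 1.4286]].

Step 4 — quadratic form (x̄ - mu_0)^T · S^{-1} · (x̄ - mu_0):
  S^{-1} · (x̄ - mu_0) = (2, 1.7143),
  (x̄ - mu_0)^T · [...] = (3)·(2) + (1.2)·(1.7143) = 8.0571.

Step 5 — scale by n: T² = 5 · 8.0571 = 40.2857.

T² ≈ 40.2857


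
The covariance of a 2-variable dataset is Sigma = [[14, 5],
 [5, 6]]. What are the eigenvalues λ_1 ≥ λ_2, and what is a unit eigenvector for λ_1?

Step 1 — characteristic polynomial of 2×2 Sigma:
  det(Sigma - λI) = λ² - trace · λ + det = 0.
  trace = 14 + 6 = 20, det = 14·6 - (5)² = 59.
Step 2 — discriminant:
  Δ = trace² - 4·det = 400 - 236 = 164.
Step 3 — eigenvalues:
  λ = (trace ± √Δ)/2 = (20 ± 12.8062)/2,
  λ_1 = 16.4031,  λ_2 = 3.5969.

Step 4 — unit eigenvector for λ_1: solve (Sigma - λ_1 I)v = 0. First row:
  (14 - 16.4031)·v_x + (5)·v_y = 0, i.e. (-2.4031)·v_x + (5)·v_y = 0,
  so v ∝ (b, λ_1 - a) = (5, 2.4031) = u.
  ||u|| = √((5)² + (2.4031)²) = √(30.775) ≈ 5.5475,
  v_1 = u/||u|| ≈ (0.9013, 0.4332) (||v_1|| = 1).

λ_1 = 16.4031,  λ_2 = 3.5969;  v_1 ≈ (0.9013, 0.4332)


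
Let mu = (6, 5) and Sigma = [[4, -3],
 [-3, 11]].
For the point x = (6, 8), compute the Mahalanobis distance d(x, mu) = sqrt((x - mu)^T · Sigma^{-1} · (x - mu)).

Step 1 — centre the observation: (x - mu) = (0, 3).

Step 2 — invert Sigma. det(Sigma) = 4·11 - (-3)² = 35.
  Sigma^{-1} = (1/det) · [[d, -b], [-b, a]] = [[0.3143, 0.0857],
 [0.0857, 0.1143]].

Step 3 — form the quadratic (x - mu)^T · Sigma^{-1} · (x - mu):
  Sigma^{-1} · (x - mu) = (0.2571, 0.3429).
  (x - mu)^T · [Sigma^{-1} · (x - mu)] = (0)·(0.2571) + (3)·(0.3429) = 1.0286.

Step 4 — take square root: d = √(1.0286) ≈ 1.0142.

d(x, mu) = √(1.0286) ≈ 1.0142


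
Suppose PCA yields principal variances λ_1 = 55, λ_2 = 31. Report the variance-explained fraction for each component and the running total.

Step 1 — total variance = trace(Sigma) = Σ λ_i = 55 + 31 = 86.

Step 2 — fraction explained by component i = λ_i / Σ λ:
  PC1: 55/86 = 0.6395
  PC2: 31/86 = 0.3605

Step 3 — cumulative fraction after k components = (λ_1 + ... + λ_k) / Σ λ:
  k = 1: 55/86 = 0.6395
  k = 2: (55 + 31)/86 = 86/86 = 1

Summary (fraction, with percent):

explained: PC1 0.6395 (63.95%), PC2 0.3605 (36.05%);  cumulative: 0.6395, 1


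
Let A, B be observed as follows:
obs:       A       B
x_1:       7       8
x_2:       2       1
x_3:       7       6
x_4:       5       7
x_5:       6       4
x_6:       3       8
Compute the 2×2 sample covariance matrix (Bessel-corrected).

Step 1 — column means:
  mean(A) = (7 + 2 + 7 + 5 + 6 + 3) / 6 = 30/6 = 5
  mean(B) = (8 + 1 + 6 + 7 + 4 + 8) / 6 = 34/6 = 5.6667

Step 2 — sample covariance S[i,j] = (1/(n-1)) · Σ_k (x_{k,i} - mean_i) · (x_{k,j} - mean_j), with n-1 = 5.
  S[A,A] = ((2)·(2) + (-3)·(-3) + (2)·(2) + (0)·(0) + (1)·(1) + (-2)·(-2)) / 5 = 22/5 = 4.4
  S[A,B] = ((2)·(2.3333) + (-3)·(-4.6667) + (2)·(0.3333) + (0)·(1.3333) + (1)·(-1.6667) + (-2)·(2.3333)) / 5 = 13/5 = 2.6
  S[B,B] = ((2.3333)·(2.3333) + (-4.6667)·(-4.6667) + (0.3333)·(0.3333) + (1.3333)·(1.3333) + (-1.6667)·(-1.6667) + (2.3333)·(2.3333)) / 5 = 37.3333/5 = 7.4667

S is symmetric (S[j,i] = S[i,j]). Assembling:

S = [[4.4, 2.6],
 [2.6, 7.4667]]


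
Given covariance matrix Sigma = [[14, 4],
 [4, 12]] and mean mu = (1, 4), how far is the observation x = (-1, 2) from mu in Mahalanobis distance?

Step 1 — centre the observation: (x - mu) = (-2, -2).

Step 2 — invert Sigma. det(Sigma) = 14·12 - (4)² = 152.
  Sigma^{-1} = (1/det) · [[d, -b], [-b, a]] = [[0.0789, -0.0263],
 [-0.0263, 0.0921]].

Step 3 — form the quadratic (x - mu)^T · Sigma^{-1} · (x - mu):
  Sigma^{-1} · (x - mu) = (-0.1053, -0.1316).
  (x - mu)^T · [Sigma^{-1} · (x - mu)] = (-2)·(-0.1053) + (-2)·(-0.1316) = 0.4737.

Step 4 — take square root: d = √(0.4737) ≈ 0.6882.

d(x, mu) = √(0.4737) ≈ 0.6882


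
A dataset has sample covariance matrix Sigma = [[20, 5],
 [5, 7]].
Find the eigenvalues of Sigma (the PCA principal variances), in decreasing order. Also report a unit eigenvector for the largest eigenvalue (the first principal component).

Step 1 — characteristic polynomial of 2×2 Sigma:
  det(Sigma - λI) = λ² - trace · λ + det = 0.
  trace = 20 + 7 = 27, det = 20·7 - (5)² = 115.
Step 2 — discriminant:
  Δ = trace² - 4·det = 729 - 460 = 269.
Step 3 — eigenvalues:
  λ = (trace ± √Δ)/2 = (27 ± 16.4012)/2,
  λ_1 = 21.7006,  λ_2 = 5.2994.

Step 4 — unit eigenvector for λ_1: solve (Sigma - λ_1 I)v = 0. First row:
  (20 - 21.7006)·v_x + (5)·v_y = 0, i.e. (-1.7006)·v_x + (5)·v_y = 0,
  so v ∝ (b, λ_1 - a) = (5, 1.7006) = u.
  ||u|| = √((5)² + (1.7006)²) = √(27.8921) ≈ 5.2813,
  v_1 = u/||u|| ≈ (0.9467, 0.322) (||v_1|| = 1).

λ_1 = 21.7006,  λ_2 = 5.2994;  v_1 ≈ (0.9467, 0.322)


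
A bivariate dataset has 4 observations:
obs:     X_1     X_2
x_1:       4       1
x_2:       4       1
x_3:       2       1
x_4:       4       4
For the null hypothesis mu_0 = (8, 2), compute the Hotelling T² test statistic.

Step 1 — sample mean vector:
  mean(X_1) = (4 + 4 + 2 + 4) / 4 = 14/4 = 3.5
  mean(X_2) = (1 + 1 + 1 + 4) / 4 = 7/4 = 1.75
  x̄ = (3.5, 1.75),  deviation x̄ - mu_0 = (3.5, 1.75) - (8, 2) = (-4.5, -0.25).

Step 2 — sample covariance matrix, S[i,j] = (1/(n-1)) · Σ_k (x_{k,i} - mean_i) · (x_{k,j} - mean_j), divisor n-1 = 3:
  S[X_1,X_1] = ((0.5)·(0.5) + (0.5)·(0.5) + (-1.5)·(-1.5) + (0.5)·(0.5)) / 3 = 3/3 = 1
  S[X_1,X_2] = ((0.5)·(-0.75) + (0.5)·(-0.75) + (-1.5)·(-0.75) + (0.5)·(2.25)) / 3 = 1.5/3 = 0.5
  S[X_2,X_2] = ((-0.75)·(-0.75) + (-0.75)·(-0.75) + (-0.75)·(-0.75) + (2.25)·(2.25)) / 3 = 6.75/3 = 2.25
  S = [[1, 0.5],
 [0.5, 2.25]].

Step 3 — invert S. det(S) = 1·2.25 - (0.5)² = 2.
  S^{-1} = (1/det) · [[d, -b], [-b, a]] = [[1.125, -0.25],
 [-0.25, 0.5]].

Step 4 — quadratic form (x̄ - mu_0)^T · S^{-1} · (x̄ - mu_0):
  S^{-1} · (x̄ - mu_0) = (-5, 1),
  (x̄ - mu_0)^T · [...] = (-4.5)·(-5) + (-0.25)·(1) = 22.25.

Step 5 — scale by n: T² = 4 · 22.25 = 89.

T² ≈ 89


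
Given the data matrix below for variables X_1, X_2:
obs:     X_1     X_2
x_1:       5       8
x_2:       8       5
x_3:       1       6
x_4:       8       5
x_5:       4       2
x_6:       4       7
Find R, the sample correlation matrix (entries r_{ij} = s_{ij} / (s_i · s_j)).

Step 1 — column means:
  mean(X_1) = (5 + 8 + 1 + 8 + 4 + 4) / 6 = 30/6 = 5
  mean(X_2) = (8 + 5 + 6 + 5 + 2 + 7) / 6 = 33/6 = 5.5

Step 2 — sample variances and covariances s[i,j] = (1/(n-1)) · Σ_k (x_{k,i} - mean_i) · (x_{k,j} - mean_j), with n-1 = 5:
  s[X_1,X_1] = ((0)·(0) + (3)·(3) + (-4)·(-4) + (3)·(3) + (-1)·(-1) + (-1)·(-1)) / 5 = 36/5 = 7.2
  s[X_1,X_2] = ((0)·(2.5) + (3)·(-0.5) + (-4)·(0.5) + (3)·(-0.5) + (-1)·(-3.5) + (-1)·(1.5)) / 5 = -3/5 = -0.6
  s[X_2,X_2] = ((2.5)·(2.5) + (-0.5)·(-0.5) + (0.5)·(0.5) + (-0.5)·(-0.5) + (-3.5)·(-3.5) + (1.5)·(1.5)) / 5 = 21.5/5 = 4.3
  Sample standard deviations s_i = √(s[i,i]):
  s(X_1) = √(7.2) = 2.6833
  s(X_2) = √(4.3) = 2.0736

Step 3 — r_{ij} = s_{ij} / (s_i · s_j):
  r[X_1,X_1] = 1 (diagonal).
  r[X_1,X_2] = -0.6 / (2.6833 · 2.0736) = -0.6 / 5.5642 = -0.1078
  r[X_2,X_2] = 1 (diagonal).

R is symmetric with unit diagonal. Assembling:

R = [[1, -0.1078],
 [-0.1078, 1]]


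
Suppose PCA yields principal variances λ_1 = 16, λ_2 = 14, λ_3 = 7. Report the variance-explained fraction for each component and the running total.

Step 1 — total variance = trace(Sigma) = Σ λ_i = 16 + 14 + 7 = 37.

Step 2 — fraction explained by component i = λ_i / Σ λ:
  PC1: 16/37 = 0.4324
  PC2: 14/37 = 0.3784
  PC3: 7/37 = 0.1892

Step 3 — cumulative fraction after k components = (λ_1 + ... + λ_k) / Σ λ:
  k = 1: 16/37 = 0.4324
  k = 2: (16 + 14)/37 = 30/37 = 0.8108
  k = 3: (16 + 14 + 7)/37 = 37/37 = 1

Summary (fraction, with percent):

explained: PC1 0.4324 (43.24%), PC2 0.3784 (37.84%), PC3 0.1892 (18.92%);  cumulative: 0.4324, 0.8108, 1


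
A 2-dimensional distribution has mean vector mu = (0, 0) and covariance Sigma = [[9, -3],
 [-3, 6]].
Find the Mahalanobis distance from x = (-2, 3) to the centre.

Step 1 — centre the observation: (x - mu) = (-2, 3).

Step 2 — invert Sigma. det(Sigma) = 9·6 - (-3)² = 45.
  Sigma^{-1} = (1/det) · [[d, -b], [-b, a]] = [[0.1333, 0.0667],
 [0.0667, 0.2]].

Step 3 — form the quadratic (x - mu)^T · Sigma^{-1} · (x - mu):
  Sigma^{-1} · (x - mu) = (-0.0667, 0.4667).
  (x - mu)^T · [Sigma^{-1} · (x - mu)] = (-2)·(-0.0667) + (3)·(0.4667) = 1.5333.

Step 4 — take square root: d = √(1.5333) ≈ 1.2383.

d(x, mu) = √(1.5333) ≈ 1.2383


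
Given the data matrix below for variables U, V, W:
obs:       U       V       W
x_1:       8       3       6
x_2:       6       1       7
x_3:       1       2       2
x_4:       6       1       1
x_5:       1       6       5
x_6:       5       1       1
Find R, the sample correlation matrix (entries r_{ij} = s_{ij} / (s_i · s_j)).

Step 1 — column means:
  mean(U) = (8 + 6 + 1 + 6 + 1 + 5) / 6 = 27/6 = 4.5
  mean(V) = (3 + 1 + 2 + 1 + 6 + 1) / 6 = 14/6 = 2.3333
  mean(W) = (6 + 7 + 2 + 1 + 5 + 1) / 6 = 22/6 = 3.6667

Step 2 — sample variances and covariances s[i,j] = (1/(n-1)) · Σ_k (x_{k,i} - mean_i) · (x_{k,j} - mean_j), with n-1 = 5:
  s[U,U] = ((3.5)·(3.5) + (1.5)·(1.5) + (-3.5)·(-3.5) + (1.5)·(1.5) + (-3.5)·(-3.5) + (0.5)·(0.5)) / 5 = 41.5/5 = 8.3
  s[U,V] = ((3.5)·(0.6667) + (1.5)·(-1.3333) + (-3.5)·(-0.3333) + (1.5)·(-1.3333) + (-3.5)·(3.6667) + (0.5)·(-1.3333)) / 5 = -14/5 = -2.8
  s[U,W] = ((3.5)·(2.3333) + (1.5)·(3.3333) + (-3.5)·(-1.6667) + (1.5)·(-2.6667) + (-3.5)·(1.3333) + (0.5)·(-2.6667)) / 5 = 9/5 = 1.8
  s[V,V] = ((0.6667)·(0.6667) + (-1.3333)·(-1.3333) + (-0.3333)·(-0.3333) + (-1.3333)·(-1.3333) + (3.6667)·(3.6667) + (-1.3333)·(-1.3333)) / 5 = 19.3333/5 = 3.8667
  s[V,W] = ((0.6667)·(2.3333) + (-1.3333)·(3.3333) + (-0.3333)·(-1.6667) + (-1.3333)·(-2.6667) + (3.6667)·(1.3333) + (-1.3333)·(-2.6667)) / 5 = 9.6667/5 = 1.9333
  s[W,W] = ((2.3333)·(2.3333) + (3.3333)·(3.3333) + (-1.6667)·(-1.6667) + (-2.6667)·(-2.6667) + (1.3333)·(1.3333) + (-2.6667)·(-2.6667)) / 5 = 35.3333/5 = 7.0667
  Sample standard deviations s_i = √(s[i,i]):
  s(U) = √(8.3) = 2.881
  s(V) = √(3.8667) = 1.9664
  s(W) = √(7.0667) = 2.6583

Step 3 — r_{ij} = s_{ij} / (s_i · s_j):
  r[U,U] = 1 (diagonal).
  r[U,V] = -2.8 / (2.881 · 1.9664) = -2.8 / 5.6651 = -0.4943
  r[U,W] = 1.8 / (2.881 · 2.6583) = 1.8 / 7.6585 = 0.235
  r[V,V] = 1 (diagonal).
  r[V,W] = 1.9333 / (1.9664 · 2.6583) = 1.9333 / 5.2273 = 0.3699
  r[W,W] = 1 (diagonal).

R is symmetric with unit diagonal. Assembling:

R = [[1, -0.4943, 0.235],
 [-0.4943, 1, 0.3699],
 [0.235, 0.3699, 1]]


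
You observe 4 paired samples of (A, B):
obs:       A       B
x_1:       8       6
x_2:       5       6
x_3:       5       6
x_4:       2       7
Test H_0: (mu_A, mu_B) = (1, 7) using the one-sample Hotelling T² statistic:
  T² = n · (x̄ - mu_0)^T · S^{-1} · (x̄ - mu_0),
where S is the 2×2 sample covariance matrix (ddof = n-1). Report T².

Step 1 — sample mean vector:
  mean(A) = (8 + 5 + 5 + 2) / 4 = 20/4 = 5
  mean(B) = (6 + 6 + 6 + 7) / 4 = 25/4 = 6.25
  x̄ = (5, 6.25),  deviation x̄ - mu_0 = (5, 6.25) - (1, 7) = (4, -0.75).

Step 2 — sample covariance matrix, S[i,j] = (1/(n-1)) · Σ_k (x_{k,i} - mean_i) · (x_{k,j} - mean_j), divisor n-1 = 3:
  S[A,A] = ((3)·(3) + (0)·(0) + (0)·(0) + (-3)·(-3)) / 3 = 18/3 = 6
  S[A,B] = ((3)·(-0.25) + (0)·(-0.25) + (0)·(-0.25) + (-3)·(0.75)) / 3 = -3/3 = -1
  S[B,B] = ((-0.25)·(-0.25) + (-0.25)·(-0.25) + (-0.25)·(-0.25) + (0.75)·(0.75)) / 3 = 0.75/3 = 0.25
  S = [[6, -1],
 [-1, 0.25]].

Step 3 — invert S. det(S) = 6·0.25 - (-1)² = 0.5.
  S^{-1} = (1/det) · [[d, -b], [-b, a]] = [[0.5, 2],
 [2, 12]].

Step 4 — quadratic form (x̄ - mu_0)^T · S^{-1} · (x̄ - mu_0):
  S^{-1} · (x̄ - mu_0) = (0.5, -1),
  (x̄ - mu_0)^T · [...] = (4)·(0.5) + (-0.75)·(-1) = 2.75.

Step 5 — scale by n: T² = 4 · 2.75 = 11.

T² ≈ 11


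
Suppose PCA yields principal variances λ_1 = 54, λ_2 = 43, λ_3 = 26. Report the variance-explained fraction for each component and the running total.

Step 1 — total variance = trace(Sigma) = Σ λ_i = 54 + 43 + 26 = 123.

Step 2 — fraction explained by component i = λ_i / Σ λ:
  PC1: 54/123 = 0.439
  PC2: 43/123 = 0.3496
  PC3: 26/123 = 0.2114

Step 3 — cumulative fraction after k components = (λ_1 + ... + λ_k) / Σ λ:
  k = 1: 54/123 = 0.439
  k = 2: (54 + 43)/123 = 97/123 = 0.7886
  k = 3: (54 + 43 + 26)/123 = 123/123 = 1

Summary (fraction, with percent):

explained: PC1 0.439 (43.9%), PC2 0.3496 (34.96%), PC3 0.2114 (21.14%);  cumulative: 0.439, 0.7886, 1


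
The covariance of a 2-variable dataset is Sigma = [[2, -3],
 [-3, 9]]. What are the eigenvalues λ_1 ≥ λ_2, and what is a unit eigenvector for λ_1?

Step 1 — characteristic polynomial of 2×2 Sigma:
  det(Sigma - λI) = λ² - trace · λ + det = 0.
  trace = 2 + 9 = 11, det = 2·9 - (-3)² = 9.
Step 2 — discriminant:
  Δ = trace² - 4·det = 121 - 36 = 85.
Step 3 — eigenvalues:
  λ = (trace ± √Δ)/2 = (11 ± 9.2195)/2,
  λ_1 = 10.1098,  λ_2 = 0.8902.

Step 4 — unit eigenvector for λ_1: solve (Sigma - λ_1 I)v = 0. First row:
  (2 - 10.1098)·v_x + (-3)·v_y = 0, i.e. (-8.1098)·v_x + (-3)·v_y = 0,
  so v ∝ (b, λ_1 - a) = (-3, 8.1098); multiply by -1 so the first entry is positive: u = (3, -8.1098).
  ||u|| = √((3)² + (-8.1098)²) = √(74.7684) ≈ 8.6469,
  v_1 = u/||u|| ≈ (0.3469, -0.9379) (||v_1|| = 1).

λ_1 = 10.1098,  λ_2 = 0.8902;  v_1 ≈ (0.3469, -0.9379)


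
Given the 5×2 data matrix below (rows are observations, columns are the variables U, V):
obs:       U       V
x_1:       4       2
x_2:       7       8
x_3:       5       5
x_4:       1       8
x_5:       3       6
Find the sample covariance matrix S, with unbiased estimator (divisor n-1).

Step 1 — column means:
  mean(U) = (4 + 7 + 5 + 1 + 3) / 5 = 20/5 = 4
  mean(V) = (2 + 8 + 5 + 8 + 6) / 5 = 29/5 = 5.8

Step 2 — sample covariance S[i,j] = (1/(n-1)) · Σ_k (x_{k,i} - mean_i) · (x_{k,j} - mean_j), with n-1 = 4.
  S[U,U] = ((0)·(0) + (3)·(3) + (1)·(1) + (-3)·(-3) + (-1)·(-1)) / 4 = 20/4 = 5
  S[U,V] = ((0)·(-3.8) + (3)·(2.2) + (1)·(-0.8) + (-3)·(2.2) + (-1)·(0.2)) / 4 = -1/4 = -0.25
  S[V,V] = ((-3.8)·(-3.8) + (2.2)·(2.2) + (-0.8)·(-0.8) + (2.2)·(2.2) + (0.2)·(0.2)) / 4 = 24.8/4 = 6.2

S is symmetric (S[j,i] = S[i,j]). Assembling:

S = [[5, -0.25],
 [-0.25, 6.2]]
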